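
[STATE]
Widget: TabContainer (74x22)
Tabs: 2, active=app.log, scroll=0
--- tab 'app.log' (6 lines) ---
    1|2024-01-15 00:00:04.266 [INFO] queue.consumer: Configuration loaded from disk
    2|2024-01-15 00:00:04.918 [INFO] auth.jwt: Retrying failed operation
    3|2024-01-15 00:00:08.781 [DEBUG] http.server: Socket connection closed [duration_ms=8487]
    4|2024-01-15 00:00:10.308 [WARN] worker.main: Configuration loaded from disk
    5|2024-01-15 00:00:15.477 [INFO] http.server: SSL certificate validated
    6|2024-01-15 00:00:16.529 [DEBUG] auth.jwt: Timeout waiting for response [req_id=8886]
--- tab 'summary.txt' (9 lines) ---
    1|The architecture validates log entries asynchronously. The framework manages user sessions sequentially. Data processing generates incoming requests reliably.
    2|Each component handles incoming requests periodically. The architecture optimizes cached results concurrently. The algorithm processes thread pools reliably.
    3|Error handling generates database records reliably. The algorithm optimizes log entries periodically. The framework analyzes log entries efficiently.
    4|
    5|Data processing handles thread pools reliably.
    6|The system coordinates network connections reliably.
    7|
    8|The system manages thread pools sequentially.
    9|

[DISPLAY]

[app.log]│ summary.txt                                                    
──────────────────────────────────────────────────────────────────────────
2024-01-15 00:00:04.266 [INFO] queue.consumer: Configuration loaded from d
2024-01-15 00:00:04.918 [INFO] auth.jwt: Retrying failed operation        
2024-01-15 00:00:08.781 [DEBUG] http.server: Socket connection closed [dur
2024-01-15 00:00:10.308 [WARN] worker.main: Configuration loaded from disk
2024-01-15 00:00:15.477 [INFO] http.server: SSL certificate validated     
2024-01-15 00:00:16.529 [DEBUG] auth.jwt: Timeout waiting for response [re
                                                                          
                                                                          
                                                                          
                                                                          
                                                                          
                                                                          
                                                                          
                                                                          
                                                                          
                                                                          
                                                                          
                                                                          
                                                                          
                                                                          


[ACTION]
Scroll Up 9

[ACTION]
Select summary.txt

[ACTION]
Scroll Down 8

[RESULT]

 app.log │[summary.txt]                                                   
──────────────────────────────────────────────────────────────────────────
                                                                          
                                                                          
                                                                          
                                                                          
                                                                          
                                                                          
                                                                          
                                                                          
                                                                          
                                                                          
                                                                          
                                                                          
                                                                          
                                                                          
                                                                          
                                                                          
                                                                          
                                                                          
                                                                          
                                                                          


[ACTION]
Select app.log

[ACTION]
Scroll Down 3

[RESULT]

[app.log]│ summary.txt                                                    
──────────────────────────────────────────────────────────────────────────
2024-01-15 00:00:10.308 [WARN] worker.main: Configuration loaded from disk
2024-01-15 00:00:15.477 [INFO] http.server: SSL certificate validated     
2024-01-15 00:00:16.529 [DEBUG] auth.jwt: Timeout waiting for response [re
                                                                          
                                                                          
                                                                          
                                                                          
                                                                          
                                                                          
                                                                          
                                                                          
                                                                          
                                                                          
                                                                          
                                                                          
                                                                          
                                                                          
                                                                          
                                                                          
                                                                          


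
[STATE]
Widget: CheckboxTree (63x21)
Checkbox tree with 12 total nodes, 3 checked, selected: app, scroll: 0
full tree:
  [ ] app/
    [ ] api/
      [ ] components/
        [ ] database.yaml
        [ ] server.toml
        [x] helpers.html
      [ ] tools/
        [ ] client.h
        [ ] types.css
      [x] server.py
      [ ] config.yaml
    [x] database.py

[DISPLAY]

>[-] app/                                                      
   [-] api/                                                    
     [-] components/                                           
       [ ] database.yaml                                       
       [ ] server.toml                                         
       [x] helpers.html                                        
     [ ] tools/                                                
       [ ] client.h                                            
       [ ] types.css                                           
     [x] server.py                                             
     [ ] config.yaml                                           
   [x] database.py                                             
                                                               
                                                               
                                                               
                                                               
                                                               
                                                               
                                                               
                                                               
                                                               


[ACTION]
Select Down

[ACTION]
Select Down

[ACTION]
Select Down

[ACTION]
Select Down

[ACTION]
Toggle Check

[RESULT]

 [-] app/                                                      
   [-] api/                                                    
     [-] components/                                           
       [ ] database.yaml                                       
>      [x] server.toml                                         
       [x] helpers.html                                        
     [ ] tools/                                                
       [ ] client.h                                            
       [ ] types.css                                           
     [x] server.py                                             
     [ ] config.yaml                                           
   [x] database.py                                             
                                                               
                                                               
                                                               
                                                               
                                                               
                                                               
                                                               
                                                               
                                                               


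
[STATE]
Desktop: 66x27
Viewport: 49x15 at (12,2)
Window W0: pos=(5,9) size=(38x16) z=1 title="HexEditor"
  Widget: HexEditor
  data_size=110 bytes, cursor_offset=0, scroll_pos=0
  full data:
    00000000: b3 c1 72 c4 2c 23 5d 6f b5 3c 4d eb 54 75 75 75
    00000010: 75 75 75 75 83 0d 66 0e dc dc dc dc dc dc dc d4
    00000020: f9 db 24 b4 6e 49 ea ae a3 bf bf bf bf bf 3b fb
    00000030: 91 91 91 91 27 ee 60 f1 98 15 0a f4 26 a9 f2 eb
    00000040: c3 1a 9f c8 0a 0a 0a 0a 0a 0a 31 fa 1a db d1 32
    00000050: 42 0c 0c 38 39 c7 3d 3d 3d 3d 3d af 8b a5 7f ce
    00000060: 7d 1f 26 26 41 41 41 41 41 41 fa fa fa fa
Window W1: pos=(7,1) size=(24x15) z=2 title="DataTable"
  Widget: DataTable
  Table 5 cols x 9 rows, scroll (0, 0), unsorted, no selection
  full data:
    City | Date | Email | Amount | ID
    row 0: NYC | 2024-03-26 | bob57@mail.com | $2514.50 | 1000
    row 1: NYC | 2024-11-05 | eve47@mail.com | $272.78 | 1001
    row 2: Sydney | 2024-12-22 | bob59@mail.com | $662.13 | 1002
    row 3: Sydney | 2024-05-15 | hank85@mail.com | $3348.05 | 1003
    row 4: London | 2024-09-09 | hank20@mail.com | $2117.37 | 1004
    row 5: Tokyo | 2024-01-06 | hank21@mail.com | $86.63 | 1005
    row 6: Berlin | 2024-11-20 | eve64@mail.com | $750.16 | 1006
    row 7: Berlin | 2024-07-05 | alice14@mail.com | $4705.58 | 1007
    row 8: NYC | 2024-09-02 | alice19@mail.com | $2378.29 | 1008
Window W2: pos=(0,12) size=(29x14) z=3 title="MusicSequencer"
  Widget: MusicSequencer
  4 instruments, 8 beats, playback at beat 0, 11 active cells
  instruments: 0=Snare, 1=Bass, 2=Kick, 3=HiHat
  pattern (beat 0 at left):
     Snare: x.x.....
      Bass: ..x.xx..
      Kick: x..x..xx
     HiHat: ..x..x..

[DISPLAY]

aTable            ┃                              
──────────────────┨                              
  │Date      │Emai┃                              
──┼──────────┼────┃                              
  │2024-03-26│bob5┃                              
  │2024-11-05│eve4┃                              
ey│2024-12-22│bob5┃                              
ey│2024-05-15│hank┃━━━━━━━━━━━┓                  
on│2024-09-09│hank┃           ┃                  
o │2024-01-06│hank┃───────────┨                  
━━━━━━━━━━━━━━━━┓6┃23 5d 6f  b┃                  
ncer            ┃c┃0d 66 0e  d┃                  
────────────────┨c┃49 ea ae  a┃                  
567             ┃━┛ee 60 f1  9┃                  
···             ┃a 0a 0a 0a  0┃                  


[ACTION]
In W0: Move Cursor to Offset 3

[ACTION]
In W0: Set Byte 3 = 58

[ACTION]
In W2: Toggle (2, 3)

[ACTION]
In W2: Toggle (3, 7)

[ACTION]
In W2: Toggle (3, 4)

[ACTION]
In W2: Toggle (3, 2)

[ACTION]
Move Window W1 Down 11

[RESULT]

                                                 
                                                 
                                                 
                                                 
                                                 
                                                 
                                                 
━━━━━━━━━━━━━━━━━━━━━━━━━━━━━━┓                  
itor                          ┃                  
──────────────────────────────┨                  
━━━━━━━━━━━━━━━━┓━┓23 5d 6f  b┃                  
ncer            ┃ ┃0d 66 0e  d┃                  
────────────────┨─┨49 ea ae  a┃                  
567             ┃i┃ee 60 f1  9┃                  
···             ┃─┃0a 0a 0a  0┃                  


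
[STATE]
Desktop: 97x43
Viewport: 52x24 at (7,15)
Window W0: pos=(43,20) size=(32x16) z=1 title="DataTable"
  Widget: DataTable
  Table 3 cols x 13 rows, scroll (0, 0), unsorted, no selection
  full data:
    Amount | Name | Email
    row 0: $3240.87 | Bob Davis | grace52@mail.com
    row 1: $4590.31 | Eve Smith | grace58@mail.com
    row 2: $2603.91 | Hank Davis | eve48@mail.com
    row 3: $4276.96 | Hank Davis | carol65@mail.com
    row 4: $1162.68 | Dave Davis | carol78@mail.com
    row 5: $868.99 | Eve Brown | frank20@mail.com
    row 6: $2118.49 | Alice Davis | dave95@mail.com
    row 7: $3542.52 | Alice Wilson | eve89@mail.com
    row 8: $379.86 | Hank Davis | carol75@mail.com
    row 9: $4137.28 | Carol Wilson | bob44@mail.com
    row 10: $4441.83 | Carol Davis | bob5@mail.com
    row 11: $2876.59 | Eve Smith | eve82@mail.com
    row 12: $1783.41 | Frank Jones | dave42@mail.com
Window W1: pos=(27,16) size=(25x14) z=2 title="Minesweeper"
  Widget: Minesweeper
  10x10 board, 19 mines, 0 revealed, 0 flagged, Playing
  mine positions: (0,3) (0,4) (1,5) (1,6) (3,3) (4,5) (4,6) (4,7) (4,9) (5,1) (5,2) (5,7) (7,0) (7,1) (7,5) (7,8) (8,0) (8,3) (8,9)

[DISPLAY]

                                                    
                    ┏━━━━━━━━━━━━━━━━━━━━━━━┓       
                    ┃ Minesweeper           ┃       
                    ┠───────────────────────┨       
                    ┃■■■■■■■■■■             ┃       
                    ┃■■■■■■■■■■             ┃━━━━━━━
                    ┃■■■■■■■■■■             ┃le     
                    ┃■■■■■■■■■■             ┃───────
                    ┃■■■■■■■■■■             ┃│Name  
                    ┃■■■■■■■■■■             ┃┼──────
                    ┃■■■■■■■■■■             ┃│Bob Da
                    ┃■■■■■■■■■■             ┃│Eve Sm
                    ┃■■■■■■■■■■             ┃│Hank D
                    ┃■■■■■■■■■■             ┃│Hank D
                    ┗━━━━━━━━━━━━━━━━━━━━━━━┛│Dave D
                                    ┃$868.99 │Eve Br
                                    ┃$2118.49│Alice 
                                    ┃$3542.52│Alice 
                                    ┃$379.86 │Hank D
                                    ┃$4137.28│Carol 
                                    ┗━━━━━━━━━━━━━━━
                                                    
                                                    
                                                    


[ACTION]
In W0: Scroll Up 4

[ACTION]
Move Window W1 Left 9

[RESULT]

                                                    
           ┏━━━━━━━━━━━━━━━━━━━━━━━┓                
           ┃ Minesweeper           ┃                
           ┠───────────────────────┨                
           ┃■■■■■■■■■■             ┃                
           ┃■■■■■■■■■■             ┃┏━━━━━━━━━━━━━━━
           ┃■■■■■■■■■■             ┃┃ DataTable     
           ┃■■■■■■■■■■             ┃┠───────────────
           ┃■■■■■■■■■■             ┃┃Amount  │Name  
           ┃■■■■■■■■■■             ┃┃────────┼──────
           ┃■■■■■■■■■■             ┃┃$3240.87│Bob Da
           ┃■■■■■■■■■■             ┃┃$4590.31│Eve Sm
           ┃■■■■■■■■■■             ┃┃$2603.91│Hank D
           ┃■■■■■■■■■■             ┃┃$4276.96│Hank D
           ┗━━━━━━━━━━━━━━━━━━━━━━━┛┃$1162.68│Dave D
                                    ┃$868.99 │Eve Br
                                    ┃$2118.49│Alice 
                                    ┃$3542.52│Alice 
                                    ┃$379.86 │Hank D
                                    ┃$4137.28│Carol 
                                    ┗━━━━━━━━━━━━━━━
                                                    
                                                    
                                                    


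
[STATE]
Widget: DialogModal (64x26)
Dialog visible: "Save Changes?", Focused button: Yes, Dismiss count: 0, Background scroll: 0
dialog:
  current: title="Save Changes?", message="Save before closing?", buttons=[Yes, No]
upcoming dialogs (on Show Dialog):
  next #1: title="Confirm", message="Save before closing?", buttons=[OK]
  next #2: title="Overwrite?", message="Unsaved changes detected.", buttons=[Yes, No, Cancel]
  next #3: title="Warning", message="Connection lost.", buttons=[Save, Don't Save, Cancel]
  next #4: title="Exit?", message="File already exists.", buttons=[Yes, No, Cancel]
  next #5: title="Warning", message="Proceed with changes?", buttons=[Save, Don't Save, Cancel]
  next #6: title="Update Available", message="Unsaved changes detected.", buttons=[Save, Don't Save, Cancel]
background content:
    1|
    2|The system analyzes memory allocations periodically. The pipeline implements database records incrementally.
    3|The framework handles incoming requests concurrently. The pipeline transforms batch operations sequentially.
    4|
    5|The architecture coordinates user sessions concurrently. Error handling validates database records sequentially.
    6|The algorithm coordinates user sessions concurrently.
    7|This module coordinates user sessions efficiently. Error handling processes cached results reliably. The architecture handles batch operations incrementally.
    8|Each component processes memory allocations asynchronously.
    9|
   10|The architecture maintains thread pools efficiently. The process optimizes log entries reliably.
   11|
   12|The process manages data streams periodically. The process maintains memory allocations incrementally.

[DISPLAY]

                                                                
The system analyzes memory allocations periodically. The pipelin
The framework handles incoming requests concurrently. The pipeli
                                                                
The architecture coordinates user sessions concurrently. Error h
The algorithm coordinates user sessions concurrently.           
This module coordinates user sessions efficiently. Error handlin
Each component processes memory allocations asynchronously.     
                                                                
The architecture maintains thread pools efficiently. The process
                    ┌──────────────────────┐                    
The process manages │    Save Changes?     │y. The process maint
                    │ Save before closing? │                    
                    │      [Yes]  No       │                    
                    └──────────────────────┘                    
                                                                
                                                                
                                                                
                                                                
                                                                
                                                                
                                                                
                                                                
                                                                
                                                                
                                                                


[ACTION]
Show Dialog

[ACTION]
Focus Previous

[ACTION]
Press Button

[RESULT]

                                                                
The system analyzes memory allocations periodically. The pipelin
The framework handles incoming requests concurrently. The pipeli
                                                                
The architecture coordinates user sessions concurrently. Error h
The algorithm coordinates user sessions concurrently.           
This module coordinates user sessions efficiently. Error handlin
Each component processes memory allocations asynchronously.     
                                                                
The architecture maintains thread pools efficiently. The process
                                                                
The process manages data streams periodically. The process maint
                                                                
                                                                
                                                                
                                                                
                                                                
                                                                
                                                                
                                                                
                                                                
                                                                
                                                                
                                                                
                                                                
                                                                


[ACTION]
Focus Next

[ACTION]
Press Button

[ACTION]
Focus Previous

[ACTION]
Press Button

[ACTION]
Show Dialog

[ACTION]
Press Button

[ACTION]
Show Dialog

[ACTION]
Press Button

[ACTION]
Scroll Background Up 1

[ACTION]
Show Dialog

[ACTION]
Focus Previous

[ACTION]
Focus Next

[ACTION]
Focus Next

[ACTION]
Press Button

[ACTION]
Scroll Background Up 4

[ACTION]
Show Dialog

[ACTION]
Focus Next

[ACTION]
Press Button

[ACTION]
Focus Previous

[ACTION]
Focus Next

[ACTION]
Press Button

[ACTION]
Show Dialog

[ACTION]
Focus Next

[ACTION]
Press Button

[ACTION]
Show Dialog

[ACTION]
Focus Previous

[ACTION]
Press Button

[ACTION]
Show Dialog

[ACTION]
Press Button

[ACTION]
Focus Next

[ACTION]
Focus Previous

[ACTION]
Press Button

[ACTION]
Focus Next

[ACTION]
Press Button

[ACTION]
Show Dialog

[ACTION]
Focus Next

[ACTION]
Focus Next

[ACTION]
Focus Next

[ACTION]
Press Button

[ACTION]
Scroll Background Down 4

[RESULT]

The architecture coordinates user sessions concurrently. Error h
The algorithm coordinates user sessions concurrently.           
This module coordinates user sessions efficiently. Error handlin
Each component processes memory allocations asynchronously.     
                                                                
The architecture maintains thread pools efficiently. The process
                                                                
The process manages data streams periodically. The process maint
                                                                
                                                                
                                                                
                                                                
                                                                
                                                                
                                                                
                                                                
                                                                
                                                                
                                                                
                                                                
                                                                
                                                                
                                                                
                                                                
                                                                
                                                                


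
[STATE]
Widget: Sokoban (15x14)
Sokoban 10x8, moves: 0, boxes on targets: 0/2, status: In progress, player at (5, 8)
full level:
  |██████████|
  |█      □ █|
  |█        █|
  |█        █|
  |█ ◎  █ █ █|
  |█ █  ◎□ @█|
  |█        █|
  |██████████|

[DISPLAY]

██████████     
█      □ █     
█        █     
█        █     
█ ◎  █ █ █     
█ █  ◎□ @█     
█        █     
██████████     
Moves: 0  0/2  
               
               
               
               
               


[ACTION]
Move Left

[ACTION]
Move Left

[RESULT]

██████████     
█      □ █     
█        █     
█        █     
█ ◎  █ █ █     
█ █  ■@  █     
█        █     
██████████     
Moves: 2  1/2  
               
               
               
               
               


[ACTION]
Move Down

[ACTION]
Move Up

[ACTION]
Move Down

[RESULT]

██████████     
█      □ █     
█        █     
█        █     
█ ◎  █ █ █     
█ █  ■   █     
█     @  █     
██████████     
Moves: 5  1/2  
               
               
               
               
               


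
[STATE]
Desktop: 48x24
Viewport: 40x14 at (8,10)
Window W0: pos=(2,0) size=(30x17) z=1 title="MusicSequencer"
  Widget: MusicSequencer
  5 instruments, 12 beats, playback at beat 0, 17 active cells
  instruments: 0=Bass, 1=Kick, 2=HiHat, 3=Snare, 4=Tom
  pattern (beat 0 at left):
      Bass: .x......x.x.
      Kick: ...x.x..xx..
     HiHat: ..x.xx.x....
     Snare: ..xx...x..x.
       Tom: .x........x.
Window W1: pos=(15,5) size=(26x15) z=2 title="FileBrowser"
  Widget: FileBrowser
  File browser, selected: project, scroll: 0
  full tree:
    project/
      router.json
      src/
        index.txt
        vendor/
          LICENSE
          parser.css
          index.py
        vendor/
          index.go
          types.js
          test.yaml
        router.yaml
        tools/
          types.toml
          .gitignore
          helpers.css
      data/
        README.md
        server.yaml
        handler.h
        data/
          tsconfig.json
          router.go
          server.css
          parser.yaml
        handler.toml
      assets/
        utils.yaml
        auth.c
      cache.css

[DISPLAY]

       ┃    [+] src/            ┃       
       ┃    [+] data/           ┃       
       ┃    [+] assets/         ┃       
       ┃    cache.css           ┃       
       ┃                        ┃       
       ┃                        ┃       
━━━━━━━┃                        ┃       
       ┃                        ┃       
       ┃                        ┃       
       ┗━━━━━━━━━━━━━━━━━━━━━━━━┛       
                                        
                                        
                                        
                                        


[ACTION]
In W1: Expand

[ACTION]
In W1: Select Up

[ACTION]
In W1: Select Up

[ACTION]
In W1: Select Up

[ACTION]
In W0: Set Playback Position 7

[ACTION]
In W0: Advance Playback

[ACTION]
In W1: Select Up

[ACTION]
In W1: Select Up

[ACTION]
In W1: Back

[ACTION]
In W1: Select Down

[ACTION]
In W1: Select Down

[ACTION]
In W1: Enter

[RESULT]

       ┃  > [-] src/            ┃       
       ┃      index.txt         ┃       
       ┃      [+] vendor/       ┃       
       ┃      [+] vendor/       ┃       
       ┃      router.yaml       ┃       
       ┃      [+] tools/        ┃       
━━━━━━━┃    [+] data/           ┃       
       ┃    [+] assets/         ┃       
       ┃    cache.css           ┃       
       ┗━━━━━━━━━━━━━━━━━━━━━━━━┛       
                                        
                                        
                                        
                                        


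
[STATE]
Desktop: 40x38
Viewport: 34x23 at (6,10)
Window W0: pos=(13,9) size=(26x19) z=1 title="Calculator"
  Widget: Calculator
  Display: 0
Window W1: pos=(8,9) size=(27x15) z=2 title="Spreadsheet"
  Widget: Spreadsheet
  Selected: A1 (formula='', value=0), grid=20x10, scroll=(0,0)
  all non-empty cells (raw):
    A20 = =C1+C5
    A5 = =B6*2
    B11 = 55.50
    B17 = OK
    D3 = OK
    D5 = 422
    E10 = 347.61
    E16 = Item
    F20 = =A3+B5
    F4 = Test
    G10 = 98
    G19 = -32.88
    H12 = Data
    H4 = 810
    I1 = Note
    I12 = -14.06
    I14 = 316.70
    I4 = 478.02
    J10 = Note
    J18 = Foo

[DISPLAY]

  ┃ Spreadsheet             ┃   ┃ 
  ┠─────────────────────────┨───┨ 
  ┃A1:                      ┃  0┃ 
  ┃       A       B       C ┃   ┃ 
  ┃-------------------------┃   ┃ 
  ┃  1      [0]       0     ┃   ┃ 
  ┃  2        0       0     ┃   ┃ 
  ┃  3        0       0     ┃   ┃ 
  ┃  4        0       0     ┃   ┃ 
  ┃  5        0       0     ┃   ┃ 
  ┃  6        0       0     ┃   ┃ 
  ┃  7        0       0     ┃   ┃ 
  ┃  8        0       0     ┃   ┃ 
  ┗━━━━━━━━━━━━━━━━━━━━━━━━━┛   ┃ 
       ┃                        ┃ 
       ┃                        ┃ 
       ┃                        ┃ 
       ┗━━━━━━━━━━━━━━━━━━━━━━━━┛ 
                                  
                                  
                                  
                                  
                                  


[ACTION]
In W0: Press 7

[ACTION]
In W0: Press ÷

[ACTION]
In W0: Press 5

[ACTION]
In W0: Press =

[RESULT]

  ┃ Spreadsheet             ┃   ┃ 
  ┠─────────────────────────┨───┨ 
  ┃A1:                      ┃1.4┃ 
  ┃       A       B       C ┃   ┃ 
  ┃-------------------------┃   ┃ 
  ┃  1      [0]       0     ┃   ┃ 
  ┃  2        0       0     ┃   ┃ 
  ┃  3        0       0     ┃   ┃ 
  ┃  4        0       0     ┃   ┃ 
  ┃  5        0       0     ┃   ┃ 
  ┃  6        0       0     ┃   ┃ 
  ┃  7        0       0     ┃   ┃ 
  ┃  8        0       0     ┃   ┃ 
  ┗━━━━━━━━━━━━━━━━━━━━━━━━━┛   ┃ 
       ┃                        ┃ 
       ┃                        ┃ 
       ┃                        ┃ 
       ┗━━━━━━━━━━━━━━━━━━━━━━━━┛ 
                                  
                                  
                                  
                                  
                                  


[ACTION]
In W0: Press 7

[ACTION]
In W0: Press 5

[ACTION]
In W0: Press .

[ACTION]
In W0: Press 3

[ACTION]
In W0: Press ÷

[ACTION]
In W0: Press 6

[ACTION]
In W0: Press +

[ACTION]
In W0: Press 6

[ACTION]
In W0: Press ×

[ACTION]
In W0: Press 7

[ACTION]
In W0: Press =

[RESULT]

  ┃ Spreadsheet             ┃   ┃ 
  ┠─────────────────────────┨───┨ 
  ┃A1:                      ┃.85┃ 
  ┃       A       B       C ┃   ┃ 
  ┃-------------------------┃   ┃ 
  ┃  1      [0]       0     ┃   ┃ 
  ┃  2        0       0     ┃   ┃ 
  ┃  3        0       0     ┃   ┃ 
  ┃  4        0       0     ┃   ┃ 
  ┃  5        0       0     ┃   ┃ 
  ┃  6        0       0     ┃   ┃ 
  ┃  7        0       0     ┃   ┃ 
  ┃  8        0       0     ┃   ┃ 
  ┗━━━━━━━━━━━━━━━━━━━━━━━━━┛   ┃ 
       ┃                        ┃ 
       ┃                        ┃ 
       ┃                        ┃ 
       ┗━━━━━━━━━━━━━━━━━━━━━━━━┛ 
                                  
                                  
                                  
                                  
                                  


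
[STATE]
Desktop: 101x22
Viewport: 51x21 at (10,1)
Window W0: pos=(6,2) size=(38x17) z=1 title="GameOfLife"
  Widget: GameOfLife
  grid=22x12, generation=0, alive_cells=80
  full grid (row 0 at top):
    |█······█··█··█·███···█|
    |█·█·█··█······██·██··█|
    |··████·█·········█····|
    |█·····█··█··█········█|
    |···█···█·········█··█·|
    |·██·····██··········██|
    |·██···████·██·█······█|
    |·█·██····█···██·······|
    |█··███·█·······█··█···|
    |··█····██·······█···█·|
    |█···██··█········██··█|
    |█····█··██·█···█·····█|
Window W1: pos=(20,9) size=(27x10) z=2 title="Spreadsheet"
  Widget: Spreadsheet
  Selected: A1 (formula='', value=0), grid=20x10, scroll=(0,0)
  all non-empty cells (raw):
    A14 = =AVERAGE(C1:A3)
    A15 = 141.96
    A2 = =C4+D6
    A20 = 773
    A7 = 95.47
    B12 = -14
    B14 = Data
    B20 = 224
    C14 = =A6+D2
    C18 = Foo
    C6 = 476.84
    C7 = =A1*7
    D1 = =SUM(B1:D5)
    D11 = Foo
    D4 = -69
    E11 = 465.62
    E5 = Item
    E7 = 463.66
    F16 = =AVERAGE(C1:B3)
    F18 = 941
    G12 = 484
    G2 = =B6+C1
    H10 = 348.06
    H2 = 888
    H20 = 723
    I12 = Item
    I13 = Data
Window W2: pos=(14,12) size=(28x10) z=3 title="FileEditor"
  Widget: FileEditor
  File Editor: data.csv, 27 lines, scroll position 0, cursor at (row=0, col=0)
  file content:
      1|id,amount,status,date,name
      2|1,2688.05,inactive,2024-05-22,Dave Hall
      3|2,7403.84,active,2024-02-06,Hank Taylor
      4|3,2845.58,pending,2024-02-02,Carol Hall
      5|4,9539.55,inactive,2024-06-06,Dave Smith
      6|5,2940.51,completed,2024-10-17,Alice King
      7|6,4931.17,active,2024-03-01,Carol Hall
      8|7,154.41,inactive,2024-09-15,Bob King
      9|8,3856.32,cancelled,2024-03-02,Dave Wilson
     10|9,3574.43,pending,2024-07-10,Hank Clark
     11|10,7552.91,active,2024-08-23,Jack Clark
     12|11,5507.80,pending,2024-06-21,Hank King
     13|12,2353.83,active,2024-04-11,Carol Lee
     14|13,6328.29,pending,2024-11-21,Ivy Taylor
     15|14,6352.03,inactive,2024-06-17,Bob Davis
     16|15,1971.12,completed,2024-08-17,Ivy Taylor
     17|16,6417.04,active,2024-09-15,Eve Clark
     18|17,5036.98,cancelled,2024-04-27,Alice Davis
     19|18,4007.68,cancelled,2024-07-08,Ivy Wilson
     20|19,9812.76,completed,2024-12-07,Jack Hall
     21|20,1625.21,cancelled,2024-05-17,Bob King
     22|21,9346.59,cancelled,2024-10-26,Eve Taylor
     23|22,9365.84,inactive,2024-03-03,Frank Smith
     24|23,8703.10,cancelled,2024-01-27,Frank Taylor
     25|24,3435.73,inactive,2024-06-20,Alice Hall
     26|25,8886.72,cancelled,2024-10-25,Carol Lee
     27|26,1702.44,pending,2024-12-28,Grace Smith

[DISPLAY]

                                                   
━━━━━━━━━━━━━━━━━━━━━━━━━━━━━━━━━┓                 
meOfLife                         ┃                 
─────────────────────────────────┨                 
: 0                              ┃                 
····█··█··█·███···█              ┃                 
·█··█······██·██··█              ┃                 
███·█·········█····              ┃                 
···█··█··█┏━━━━━━━━━━━━━━━━━━━━━━━━━┓              
█···█·····┃ Spreadsheet             ┃              
·····██···┠─────────────────────────┨              
···█┏━━━━━━━━━━━━━━━━━━━━━━━━━━┓    ┃              
██··┃ FileEditor               ┃  C ┃              
███·┠──────────────────────────┨----┃              
····┃█d,amount,status,date,nam▲┃    ┃              
·██·┃1,2688.05,inactive,2024-0█┃    ┃              
··█·┃2,7403.84,active,2024-02-░┃    ┃              
━━━━┃3,2845.58,pending,2024-02░┃━━━━┛              
    ┃4,9539.55,inactive,2024-0░┃                   
    ┃5,2940.51,completed,2024-▼┃                   
    ┗━━━━━━━━━━━━━━━━━━━━━━━━━━┛                   


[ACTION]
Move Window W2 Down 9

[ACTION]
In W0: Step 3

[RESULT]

                                                   
━━━━━━━━━━━━━━━━━━━━━━━━━━━━━━━━━┓                 
meOfLife                         ┃                 
─────────────────────────────────┨                 
: 3                              ┃                 
···········█·███···              ┃                 
█····█··········█··              ┃                 
···█··█····██·██···              ┃                 
·██··██···┏━━━━━━━━━━━━━━━━━━━━━━━━━┓              
█·█·······┃ Spreadsheet             ┃              
···██··██·┠─────────────────────────┨              
···█┏━━━━━━━━━━━━━━━━━━━━━━━━━━┓    ┃              
···█┃ FileEditor               ┃  C ┃              
█··█┠──────────────────────────┨----┃              
···█┃█d,amount,status,date,nam▲┃    ┃              
·█··┃1,2688.05,inactive,2024-0█┃    ┃              
····┃2,7403.84,active,2024-02-░┃    ┃              
━━━━┃3,2845.58,pending,2024-02░┃━━━━┛              
    ┃4,9539.55,inactive,2024-0░┃                   
    ┃5,2940.51,completed,2024-▼┃                   
    ┗━━━━━━━━━━━━━━━━━━━━━━━━━━┛                   


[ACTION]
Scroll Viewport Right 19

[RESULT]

                                                   
━━━━━━━━━━━━━━┓                                    
              ┃                                    
──────────────┨                                    
              ┃                                    
              ┃                                    
              ┃                                    
              ┃                                    
━━━━━━━━━━━━━━━━━┓                                 
heet             ┃                                 
─────────────────┨                                 
━━━━━━━━━━━━┓    ┃                                 
            ┃  C ┃                                 
────────────┨----┃                                 
us,date,nam▲┃    ┃                                 
tive,2024-0█┃    ┃                                 
ve,2024-02-░┃    ┃                                 
ing,2024-02░┃━━━━┛                                 
tive,2024-0░┃                                      
leted,2024-▼┃                                      
━━━━━━━━━━━━┛                                      


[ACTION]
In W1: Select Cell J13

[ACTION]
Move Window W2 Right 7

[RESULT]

                                                   
━━━━━━━━━━━━━━┓                                    
              ┃                                    
──────────────┨                                    
              ┃                                    
              ┃                                    
              ┃                                    
              ┃                                    
━━━━━━━━━━━━━━━━━┓                                 
heet             ┃                                 
─────────────────┨                                 
━━━━━━━━━━━━━━━━━━━┓                               
itor               ┃                               
───────────────────┨                               
nt,status,date,nam▲┃                               
05,inactive,2024-0█┃                               
84,active,2024-02-░┃                               
58,pending,2024-02░┃                               
55,inactive,2024-0░┃                               
51,completed,2024-▼┃                               
━━━━━━━━━━━━━━━━━━━┛                               
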